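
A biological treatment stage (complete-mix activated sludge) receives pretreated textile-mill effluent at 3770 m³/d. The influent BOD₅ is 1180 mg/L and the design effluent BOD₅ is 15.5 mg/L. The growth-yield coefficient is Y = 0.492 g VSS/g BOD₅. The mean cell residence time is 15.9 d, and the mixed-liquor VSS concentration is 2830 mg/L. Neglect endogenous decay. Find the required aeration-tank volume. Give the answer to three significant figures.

V ≈ 12100 m³

V·X = Y·Q·ΔS·θ_c gives V = 0.492 × 3770 × (1180 − 15.5) × 15.9 / 2830 = 12135 m³.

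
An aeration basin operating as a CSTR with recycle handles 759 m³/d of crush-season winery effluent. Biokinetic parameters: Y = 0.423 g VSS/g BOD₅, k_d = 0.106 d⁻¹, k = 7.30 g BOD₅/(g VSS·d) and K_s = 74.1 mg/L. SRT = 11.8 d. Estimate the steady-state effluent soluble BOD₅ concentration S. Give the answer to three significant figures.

Effluent substrate depends only on kinetics and SRT: S = K_s(1 + k_d θ_c) / [θ_c(Yk − k_d) − 1] = 74.1 × (1 + 0.106 × 11.8) / [11.8 × (0.423 × 7.30 − 0.106) − 1] = 166.8 / 34.19 = 4.879 mg/L.

S ≈ 4.88 mg/L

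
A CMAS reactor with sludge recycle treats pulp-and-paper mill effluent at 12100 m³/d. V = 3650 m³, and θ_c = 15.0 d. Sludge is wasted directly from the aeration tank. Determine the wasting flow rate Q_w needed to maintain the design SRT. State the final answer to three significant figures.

With mixed-liquor wasting, θ_c = V/Q_w, so Q_w = V/θ_c = 3650/15.0 = 243.3 m³/d.

Q_w ≈ 243 m³/d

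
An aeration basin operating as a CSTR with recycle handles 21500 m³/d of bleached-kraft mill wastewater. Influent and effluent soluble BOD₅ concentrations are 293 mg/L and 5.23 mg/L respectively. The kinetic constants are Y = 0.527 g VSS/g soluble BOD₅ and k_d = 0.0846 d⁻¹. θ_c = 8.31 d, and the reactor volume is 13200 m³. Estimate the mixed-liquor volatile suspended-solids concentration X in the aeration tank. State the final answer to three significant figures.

X ≈ 1210 mg/L

From V·X·(1 + k_d·θ_c) = Y·Q·(S₀ − S)·θ_c: X = 0.527 × 21500 × (293 − 5.23) × 8.31 / [13200 × (1 + 0.0846 × 8.31)] = 1205 mg/L.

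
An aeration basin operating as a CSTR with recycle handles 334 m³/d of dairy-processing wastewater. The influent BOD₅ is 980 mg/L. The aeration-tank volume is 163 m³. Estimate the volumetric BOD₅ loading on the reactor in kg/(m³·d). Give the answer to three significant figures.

Volumetric loading L_v = Q·S₀ / V = 334 × 980 g/m³ / 163.0 m³ = 2008 g/(m³·d) = 2.008 kg BOD₅/(m³·d).

L_v ≈ 2.01 kg BOD₅/(m³·d)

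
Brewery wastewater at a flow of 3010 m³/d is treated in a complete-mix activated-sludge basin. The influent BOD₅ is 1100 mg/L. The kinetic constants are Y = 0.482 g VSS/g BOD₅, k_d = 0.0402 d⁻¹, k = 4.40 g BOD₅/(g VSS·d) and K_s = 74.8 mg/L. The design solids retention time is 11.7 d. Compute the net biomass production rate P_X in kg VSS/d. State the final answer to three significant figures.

Effluent substrate depends only on kinetics and SRT: S = K_s(1 + k_d θ_c) / [θ_c(Yk − k_d) − 1] = 74.8 × (1 + 0.0402 × 11.7) / [11.7 × (0.482 × 4.40 − 0.0402) − 1] = 110.0 / 23.34 = 4.712 mg/L.
Y_obs = Y / (1 + k_d θ_c) = 0.482 / (1 + 0.0402 × 11.7) = 0.482 / 1.470 = 0.3278.
ΔS = 1100 − 4.71 = 1095 mg/L, so the substrate removal rate is 3010 × 1095/1000 = 3297 kg BOD₅/d.
Biomass produced: P_X = Y_obs·Q·ΔS = 0.3278 × 3297 ≈ 1081 kg VSS/d.

P_X ≈ 1080 kg VSS/d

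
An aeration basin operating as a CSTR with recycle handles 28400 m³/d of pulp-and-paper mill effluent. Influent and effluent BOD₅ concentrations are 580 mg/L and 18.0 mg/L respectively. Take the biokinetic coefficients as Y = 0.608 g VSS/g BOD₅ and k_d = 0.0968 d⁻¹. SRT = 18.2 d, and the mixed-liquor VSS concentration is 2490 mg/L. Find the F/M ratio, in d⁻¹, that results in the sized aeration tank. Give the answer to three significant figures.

From the SRT design equation V = Y Q (S₀−S) θ_c / [X (1 + k_d θ_c)] = 0.608 × 28400 × (580 − 18.0) × 18.2 / [2490 × (1 + 0.0968 × 18.2)] = 1.77×10^8 / 6877 = 25683 m³.
F/M = Q·S₀ / (V·X) = 28400 × 580 / (25683 × 2490) = 0.2576 g BOD₅·(g VSS·d)⁻¹.

F/M ≈ 0.258 d⁻¹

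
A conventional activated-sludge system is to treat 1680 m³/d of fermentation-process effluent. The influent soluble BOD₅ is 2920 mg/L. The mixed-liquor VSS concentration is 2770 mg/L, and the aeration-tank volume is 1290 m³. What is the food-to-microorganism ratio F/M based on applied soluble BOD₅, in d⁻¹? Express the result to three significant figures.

F/M ≈ 1.37 d⁻¹

Food-to-microorganism ratio F/M = Q S₀ / (V X) = 1680 × 2920 / (1290 × 2770) = 1.373 d⁻¹.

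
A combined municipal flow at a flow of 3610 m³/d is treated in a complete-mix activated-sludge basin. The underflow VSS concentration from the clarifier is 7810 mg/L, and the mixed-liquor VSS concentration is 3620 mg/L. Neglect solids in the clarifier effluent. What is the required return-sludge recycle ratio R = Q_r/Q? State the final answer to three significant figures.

R ≈ 0.864

Mass balance around the secondary clarifier (neglecting effluent solids): R = X / (X_r − X) = 3620 / (7810 − 3620) = 0.8640.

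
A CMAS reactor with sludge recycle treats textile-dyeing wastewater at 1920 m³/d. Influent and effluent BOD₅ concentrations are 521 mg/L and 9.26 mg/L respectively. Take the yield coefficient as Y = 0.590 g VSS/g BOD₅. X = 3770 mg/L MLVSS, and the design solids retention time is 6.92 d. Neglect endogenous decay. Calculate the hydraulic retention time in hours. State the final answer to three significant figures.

With k_d = 0 the design equation reduces to V = Y Q (S₀−S) θ_c / X = 0.590 × 1920 × (521 − 9.26) × 6.92 / 3770 = 1064 m³.
τ = V/Q = 1064/1920 = 0.5542 d, or 13.30 h.

τ ≈ 13.3 h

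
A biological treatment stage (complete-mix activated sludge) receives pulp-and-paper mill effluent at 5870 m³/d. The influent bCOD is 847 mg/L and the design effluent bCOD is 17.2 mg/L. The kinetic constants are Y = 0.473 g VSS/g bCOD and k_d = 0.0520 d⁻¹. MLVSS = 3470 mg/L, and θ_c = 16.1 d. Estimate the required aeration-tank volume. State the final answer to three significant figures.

V ≈ 5820 m³

Rearranging the biomass balance for a CMAS with decay, V = Y·Q·ΔS·θ_c / [X·(1+k_d θ_c)] = 0.473 × 5870 × (847 − 17.2) × 16.1 / [3470 × (1 + 0.0520 × 16.1)] = 3.71×10^7 / 6375 = 5819 m³.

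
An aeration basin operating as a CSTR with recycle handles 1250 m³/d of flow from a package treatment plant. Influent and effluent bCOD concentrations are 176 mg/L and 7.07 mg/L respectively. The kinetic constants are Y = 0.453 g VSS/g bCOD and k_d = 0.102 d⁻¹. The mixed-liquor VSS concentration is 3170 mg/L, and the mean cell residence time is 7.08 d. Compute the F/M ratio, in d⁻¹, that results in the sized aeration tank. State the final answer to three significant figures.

F/M ≈ 0.559 d⁻¹

Rearranging the biomass balance for a CMAS with decay, V = Y·Q·ΔS·θ_c / [X·(1+k_d θ_c)] = 0.453 × 1250 × (176 − 7.07) × 7.08 / [3170 × (1 + 0.102 × 7.08)] = 6.77×10^5 / 5459 = 124.1 m³.
F/M = Q·S₀ / (V·X) = 1250 × 176 / (124.1 × 3170) = 0.5594 g bCOD·(g VSS·d)⁻¹.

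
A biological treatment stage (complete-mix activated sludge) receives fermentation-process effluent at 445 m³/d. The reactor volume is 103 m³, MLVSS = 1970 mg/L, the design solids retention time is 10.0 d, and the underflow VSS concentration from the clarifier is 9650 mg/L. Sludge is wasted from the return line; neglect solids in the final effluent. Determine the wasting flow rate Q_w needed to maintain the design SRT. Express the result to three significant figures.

Q_w ≈ 2.10 m³/d

Q_w = (V·X)/(θ_c X_r) = 103.0 × 1970 / (10.0 × 9650) = 2.103 m³/d.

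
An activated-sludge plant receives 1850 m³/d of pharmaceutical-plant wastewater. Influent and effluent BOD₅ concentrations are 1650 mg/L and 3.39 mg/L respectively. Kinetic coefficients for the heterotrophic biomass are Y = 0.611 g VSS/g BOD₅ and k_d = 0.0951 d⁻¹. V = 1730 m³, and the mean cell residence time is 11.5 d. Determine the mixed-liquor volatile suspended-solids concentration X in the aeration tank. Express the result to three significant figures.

X ≈ 5910 mg/L

X = Y·Q·ΔS·θ_c / [V·(1 + k_d θ_c)] = 0.611 × 1850 × (1650 − 3.39) × 11.5 / [1730 × (1 + 0.0951 × 11.5)] = 5910 mg/L.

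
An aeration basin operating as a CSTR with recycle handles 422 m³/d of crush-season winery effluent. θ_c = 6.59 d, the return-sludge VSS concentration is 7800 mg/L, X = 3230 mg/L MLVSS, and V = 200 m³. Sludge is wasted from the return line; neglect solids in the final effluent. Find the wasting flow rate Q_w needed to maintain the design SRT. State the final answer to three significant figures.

Q_w ≈ 12.6 m³/d

Wasting from the return line (neglecting effluent solids): Q_w = V·X / (θ_c·X_r) = 200.0 × 3230 / (6.59 × 7800) = 12.57 m³/d.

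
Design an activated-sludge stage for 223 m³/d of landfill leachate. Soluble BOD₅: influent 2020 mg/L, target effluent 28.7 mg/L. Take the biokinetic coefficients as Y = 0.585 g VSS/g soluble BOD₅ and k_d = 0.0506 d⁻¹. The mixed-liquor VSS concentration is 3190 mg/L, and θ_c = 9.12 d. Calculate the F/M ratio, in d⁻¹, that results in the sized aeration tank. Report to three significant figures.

Steady-state biomass mass balance: V·X·(1 + k_d·θ_c) = Y·Q·(S₀ − S)·θ_c, so V = 0.585 × 223 × (2020 − 28.7) × 9.12 / [3190 × (1 + 0.0506 × 9.12)] = 2.37×10^6 / 4662 = 508.2 m³.
Food-to-microorganism ratio F/M = Q S₀ / (V X) = 223 × 2020 / (508.2 × 3190) = 0.2779 d⁻¹.

F/M ≈ 0.278 d⁻¹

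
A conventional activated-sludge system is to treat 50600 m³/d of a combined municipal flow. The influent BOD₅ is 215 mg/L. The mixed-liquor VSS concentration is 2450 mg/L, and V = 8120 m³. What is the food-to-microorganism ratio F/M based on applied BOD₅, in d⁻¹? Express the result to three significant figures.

F/M ≈ 0.547 d⁻¹

F/M = Q·S₀ / (V·X) = 50600 × 215 / (8120 × 2450) = 0.5468 g BOD₅·(g VSS·d)⁻¹.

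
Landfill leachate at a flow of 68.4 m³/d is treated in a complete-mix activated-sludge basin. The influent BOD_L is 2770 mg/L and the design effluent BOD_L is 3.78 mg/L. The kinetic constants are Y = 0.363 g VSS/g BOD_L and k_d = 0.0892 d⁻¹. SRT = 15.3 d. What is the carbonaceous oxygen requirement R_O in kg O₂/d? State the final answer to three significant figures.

R_O ≈ 148 kg O₂/d

Observed yield with endogenous decay: Y_obs = Y / (1 + k_d·θ_c) = 0.363 / (1 + 0.0892 × 15.3) = 0.363 / 2.365 = 0.1535 g VSS/g BOD_L.
Q·(S₀ − S) = 68.4 × (2770 − 3.78) × 10⁻³ = 189.2 kg/d removed.
P_X = Y_obs·Q·(S₀ − S) = 0.1535 × 189.2 = 29.04 kg VSS/d.
Carbonaceous O₂ demand = substrate oxidised − cell-mass equivalent = 189.2 − 1.42 × 29.04 = 148.0 kg O₂/d.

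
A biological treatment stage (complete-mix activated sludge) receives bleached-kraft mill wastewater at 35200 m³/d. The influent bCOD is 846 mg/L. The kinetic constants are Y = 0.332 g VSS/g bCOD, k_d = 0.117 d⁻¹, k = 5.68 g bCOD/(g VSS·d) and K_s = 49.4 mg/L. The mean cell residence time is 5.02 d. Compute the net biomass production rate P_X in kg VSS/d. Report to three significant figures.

Effluent substrate depends only on kinetics and SRT: S = K_s(1 + k_d θ_c) / [θ_c(Yk − k_d) − 1] = 49.4 × (1 + 0.117 × 5.02) / [5.02 × (0.332 × 5.68 − 0.117) − 1] = 78.41 / 7.879 = 9.952 mg/L.
Observed yield with endogenous decay: Y_obs = Y / (1 + k_d·θ_c) = 0.332 / (1 + 0.117 × 5.02) = 0.332 / 1.587 = 0.2092 g VSS/g bCOD.
Substrate removed = Q·(S₀ − S) = 35200 m³/d × (846 − 9.95) g/m³ = 2.94×10^7 g/d = 29429 kg/d.
So the net sludge growth is P_X = 0.2092 × 29429 = 6155 kg VSS/d.

P_X ≈ 6160 kg VSS/d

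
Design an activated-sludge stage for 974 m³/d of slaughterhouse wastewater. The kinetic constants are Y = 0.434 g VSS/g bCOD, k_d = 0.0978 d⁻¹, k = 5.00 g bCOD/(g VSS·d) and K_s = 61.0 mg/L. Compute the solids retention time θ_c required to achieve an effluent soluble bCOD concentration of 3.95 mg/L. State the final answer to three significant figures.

From 1/θ_c = Y·k·S/(K_s + S) − k_d: Y·k·S/(K_s+S) = 0.434 × 5.00 × 3.95 / (61.0 + 3.95) = 0.1320 d⁻¹.
Then 1/θ_c = μ − k_d = 0.1320 − 0.0978 = 0.03417 d⁻¹, giving θ_c = 29.26 d.

θ_c ≈ 29.3 d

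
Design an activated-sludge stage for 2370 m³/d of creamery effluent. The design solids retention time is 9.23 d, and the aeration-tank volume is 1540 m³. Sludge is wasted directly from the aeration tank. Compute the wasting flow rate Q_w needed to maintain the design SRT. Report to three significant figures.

With mixed-liquor wasting, θ_c = V/Q_w, so Q_w = V/θ_c = 1540/9.23 = 166.8 m³/d.

Q_w ≈ 167 m³/d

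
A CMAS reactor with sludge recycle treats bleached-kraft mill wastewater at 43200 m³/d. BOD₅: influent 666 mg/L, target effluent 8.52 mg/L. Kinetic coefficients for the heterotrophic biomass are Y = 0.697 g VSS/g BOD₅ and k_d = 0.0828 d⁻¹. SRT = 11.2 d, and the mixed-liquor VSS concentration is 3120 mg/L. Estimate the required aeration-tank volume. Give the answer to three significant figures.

Steady-state biomass mass balance: V·X·(1 + k_d·θ_c) = Y·Q·(S₀ − S)·θ_c, so V = 0.697 × 43200 × (666 − 8.52) × 11.2 / [3120 × (1 + 0.0828 × 11.2)] = 2.22×10^8 / 6013 = 36872 m³.

V ≈ 36900 m³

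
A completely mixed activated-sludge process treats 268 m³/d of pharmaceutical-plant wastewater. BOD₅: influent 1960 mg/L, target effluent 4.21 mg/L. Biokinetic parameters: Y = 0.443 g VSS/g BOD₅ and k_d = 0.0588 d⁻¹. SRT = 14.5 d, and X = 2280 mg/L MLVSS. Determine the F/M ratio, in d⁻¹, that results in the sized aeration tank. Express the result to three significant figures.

F/M ≈ 0.289 d⁻¹

Rearranging the biomass balance for a CMAS with decay, V = Y·Q·ΔS·θ_c / [X·(1+k_d θ_c)] = 0.443 × 268 × (1960 − 4.21) × 14.5 / [2280 × (1 + 0.0588 × 14.5)] = 3.37×10^6 / 4224 = 797.1 m³.
Food-to-microorganism ratio F/M = Q S₀ / (V X) = 268 × 1960 / (797.1 × 2280) = 0.2890 d⁻¹.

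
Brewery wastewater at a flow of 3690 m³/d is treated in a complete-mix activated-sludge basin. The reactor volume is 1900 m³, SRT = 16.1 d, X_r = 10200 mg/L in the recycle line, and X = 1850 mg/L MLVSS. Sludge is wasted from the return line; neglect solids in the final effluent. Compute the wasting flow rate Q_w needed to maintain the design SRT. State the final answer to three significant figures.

Q_w ≈ 21.4 m³/d

Wasting from the return line (neglecting effluent solids): Q_w = V·X / (θ_c·X_r) = 1900 × 1850 / (16.1 × 10200) = 21.40 m³/d.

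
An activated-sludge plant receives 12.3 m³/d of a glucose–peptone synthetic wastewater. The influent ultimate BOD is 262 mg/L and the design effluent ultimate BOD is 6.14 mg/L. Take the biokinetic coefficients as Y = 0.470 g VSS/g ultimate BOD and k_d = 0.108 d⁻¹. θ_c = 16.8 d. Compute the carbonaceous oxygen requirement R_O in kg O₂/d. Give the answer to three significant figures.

Correct the yield for decay: Y_obs = Y/(1 + k_d θ_c) = 0.470 / (1 + 0.108 × 16.8) = 0.470 / 2.814 = 0.1670.
Q·(S₀ − S) = 12.3 × (262 − 6.14) × 10⁻³ = 3.147 kg/d removed.
P_X = Y_obs·Q·(S₀ − S) = 0.1670 × 3.147 = 0.5256 kg VSS/d.
R_O = Q·ΔS − 1.42 P_X = 3.147 − 0.7463 = 2.401 kg O₂/d.

R_O ≈ 2.40 kg O₂/d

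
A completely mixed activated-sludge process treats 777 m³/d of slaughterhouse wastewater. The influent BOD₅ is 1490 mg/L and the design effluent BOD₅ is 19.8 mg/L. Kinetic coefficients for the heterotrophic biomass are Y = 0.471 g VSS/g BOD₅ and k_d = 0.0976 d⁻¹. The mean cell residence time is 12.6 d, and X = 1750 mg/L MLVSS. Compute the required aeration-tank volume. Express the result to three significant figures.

V ≈ 1740 m³

Steady-state biomass mass balance: V·X·(1 + k_d·θ_c) = Y·Q·(S₀ − S)·θ_c, so V = 0.471 × 777 × (1490 − 19.8) × 12.6 / [1750 × (1 + 0.0976 × 12.6)] = 6.78×10^6 / 3902 = 1737 m³.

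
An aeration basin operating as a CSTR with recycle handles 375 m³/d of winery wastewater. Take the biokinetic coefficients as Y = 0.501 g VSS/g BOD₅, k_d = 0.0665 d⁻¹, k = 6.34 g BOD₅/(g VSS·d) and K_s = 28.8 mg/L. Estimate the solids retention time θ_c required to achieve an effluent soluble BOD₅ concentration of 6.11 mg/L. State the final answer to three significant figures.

θ_c ≈ 2.04 d

From 1/θ_c = Y·k·S/(K_s + S) − k_d: Y·k·S/(K_s+S) = 0.501 × 6.34 × 6.11 / (28.8 + 6.11) = 0.5559 d⁻¹.
Then 1/θ_c = μ − k_d = 0.5559 − 0.0665 = 0.4894 d⁻¹, giving θ_c = 2.043 d.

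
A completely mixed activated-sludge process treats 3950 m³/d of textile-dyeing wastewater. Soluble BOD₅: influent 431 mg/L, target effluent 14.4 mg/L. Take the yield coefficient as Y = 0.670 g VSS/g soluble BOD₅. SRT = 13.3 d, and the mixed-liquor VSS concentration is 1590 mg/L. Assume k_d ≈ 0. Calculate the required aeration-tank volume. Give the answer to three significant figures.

With k_d = 0 the design equation reduces to V = Y Q (S₀−S) θ_c / X = 0.670 × 3950 × (431 − 14.4) × 13.3 / 1590 = 9222 m³.

V ≈ 9220 m³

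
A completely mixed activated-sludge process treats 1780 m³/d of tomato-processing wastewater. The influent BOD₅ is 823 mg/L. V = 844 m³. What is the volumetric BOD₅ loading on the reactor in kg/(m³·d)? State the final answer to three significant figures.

L_v = Q S₀ / V = 1780 × 823 × 10⁻³ / 844.0 = 1.736 kg/(m³·d).

L_v ≈ 1.74 kg BOD₅/(m³·d)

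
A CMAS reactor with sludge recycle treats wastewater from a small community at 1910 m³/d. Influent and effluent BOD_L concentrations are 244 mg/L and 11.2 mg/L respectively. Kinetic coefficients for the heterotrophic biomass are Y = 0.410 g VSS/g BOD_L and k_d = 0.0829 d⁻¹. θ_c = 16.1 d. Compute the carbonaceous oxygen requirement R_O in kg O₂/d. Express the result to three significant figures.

Correct the yield for decay: Y_obs = Y/(1 + k_d θ_c) = 0.410 / (1 + 0.0829 × 16.1) = 0.410 / 2.335 = 0.1756.
Substrate removed = Q·(S₀ − S) = 1910 m³/d × (244 − 11.2) g/m³ = 4.45×10^5 g/d = 444.6 kg/d.
Biomass synthesised: P_X = Y_obs × 444.6 = 78.09 kg VSS/d.
Carbonaceous O₂ demand = substrate oxidised − cell-mass equivalent = 444.6 − 1.42 × 78.09 = 333.8 kg O₂/d.

R_O ≈ 334 kg O₂/d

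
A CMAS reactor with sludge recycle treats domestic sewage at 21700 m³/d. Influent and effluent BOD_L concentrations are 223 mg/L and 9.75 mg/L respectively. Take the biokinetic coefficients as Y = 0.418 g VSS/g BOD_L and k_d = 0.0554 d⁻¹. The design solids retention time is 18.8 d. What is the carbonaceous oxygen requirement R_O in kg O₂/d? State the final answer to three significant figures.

Y_obs = Y / (1 + k_d θ_c) = 0.418 / (1 + 0.0554 × 18.8) = 0.418 / 2.042 = 0.2047.
Substrate removed = Q·(S₀ − S) = 21700 m³/d × (223 − 9.75) g/m³ = 4.63×10^6 g/d = 4628 kg/d.
Biomass synthesised: P_X = Y_obs × 4628 = 947.5 kg VSS/d.
R_O = Q·(S₀ − S) − 1.42·P_X = 4628 − 1.42 × 947.5 = 3282 kg O₂/d.

R_O ≈ 3280 kg O₂/d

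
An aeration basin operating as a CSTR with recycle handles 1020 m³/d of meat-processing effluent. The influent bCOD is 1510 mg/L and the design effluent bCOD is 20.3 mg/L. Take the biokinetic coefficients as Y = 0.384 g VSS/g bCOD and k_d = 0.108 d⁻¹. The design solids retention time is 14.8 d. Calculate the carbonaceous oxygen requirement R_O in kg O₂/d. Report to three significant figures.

Correct the yield for decay: Y_obs = Y/(1 + k_d θ_c) = 0.384 / (1 + 0.108 × 14.8) = 0.384 / 2.598 = 0.1478.
Q·(S₀ − S) = 1020 × (1510 − 20.3) × 10⁻³ = 1519 kg/d removed.
P_X = Y_obs·Q·(S₀ − S) = 0.1478 × 1519 = 224.6 kg VSS/d.
R_O = Q·ΔS − 1.42 P_X = 1519 − 318.9 = 1201 kg O₂/d.

R_O ≈ 1200 kg O₂/d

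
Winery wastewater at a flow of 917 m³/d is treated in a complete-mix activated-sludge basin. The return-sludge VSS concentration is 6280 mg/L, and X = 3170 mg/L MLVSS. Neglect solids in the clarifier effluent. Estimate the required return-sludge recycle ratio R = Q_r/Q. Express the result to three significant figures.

R = Q_r/Q = X/(X_r − X) = 3170 / (6280 − 3170) = 1.019.

R ≈ 1.02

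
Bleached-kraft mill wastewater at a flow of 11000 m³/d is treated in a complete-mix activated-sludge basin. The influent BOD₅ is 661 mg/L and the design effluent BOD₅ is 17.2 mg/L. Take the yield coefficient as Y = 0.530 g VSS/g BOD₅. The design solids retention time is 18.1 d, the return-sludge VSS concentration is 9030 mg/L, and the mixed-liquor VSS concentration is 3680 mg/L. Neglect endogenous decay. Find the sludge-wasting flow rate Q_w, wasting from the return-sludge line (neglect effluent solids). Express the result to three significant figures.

Q_w ≈ 416 m³/d

V·X = Y·Q·ΔS·θ_c gives V = 0.530 × 11000 × (661 − 17.2) × 18.1 / 3680 = 18461 m³.
Q_w = (V·X)/(θ_c X_r) = 18461 × 3680 / (18.1 × 9030) = 415.7 m³/d.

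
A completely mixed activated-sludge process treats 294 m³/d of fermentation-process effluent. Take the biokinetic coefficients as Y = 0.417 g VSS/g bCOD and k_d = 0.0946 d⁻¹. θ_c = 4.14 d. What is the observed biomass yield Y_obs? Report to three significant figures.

Y_obs ≈ 0.300 g VSS/g bCOD

Correct the yield for decay: Y_obs = Y/(1 + k_d θ_c) = 0.417 / (1 + 0.0946 × 4.14) = 0.417 / 1.392 = 0.2996.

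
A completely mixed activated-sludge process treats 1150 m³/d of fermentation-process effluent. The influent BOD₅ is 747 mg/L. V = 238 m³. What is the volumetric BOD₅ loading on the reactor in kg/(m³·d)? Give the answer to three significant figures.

L_v ≈ 3.61 kg BOD₅/(m³·d)

Applied BOD₅ load per unit volume = Q·S₀/V = (1150 × 747/1000)/238.0 = 3.609 kg BOD₅·m⁻³·d⁻¹.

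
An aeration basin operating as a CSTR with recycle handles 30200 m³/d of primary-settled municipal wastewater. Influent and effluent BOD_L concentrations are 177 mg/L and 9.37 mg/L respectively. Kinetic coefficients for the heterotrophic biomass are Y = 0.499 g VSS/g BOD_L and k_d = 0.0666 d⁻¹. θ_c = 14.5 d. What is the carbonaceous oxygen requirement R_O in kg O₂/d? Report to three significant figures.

R_O ≈ 3240 kg O₂/d

Correct the yield for decay: Y_obs = Y/(1 + k_d θ_c) = 0.499 / (1 + 0.0666 × 14.5) = 0.499 / 1.966 = 0.2539.
Substrate removed = Q·(S₀ − S) = 30200 m³/d × (177 − 9.37) g/m³ = 5.06×10^6 g/d = 5062 kg/d.
Net sludge production P_X = 0.2539 × 5062 = 1285 kg VSS/d.
R_O = Q·ΔS − 1.42 P_X = 5062 − 1825 = 3238 kg O₂/d.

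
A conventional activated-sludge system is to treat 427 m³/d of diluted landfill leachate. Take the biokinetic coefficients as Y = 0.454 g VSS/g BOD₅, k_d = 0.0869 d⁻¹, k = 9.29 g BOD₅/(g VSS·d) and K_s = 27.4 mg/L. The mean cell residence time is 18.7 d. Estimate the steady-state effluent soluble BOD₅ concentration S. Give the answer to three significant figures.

From the Monod/SRT balance for a CMAS, S = K_s·(1+k_d θ_c)/[θ_c·(Y k − k_d) − 1] = 27.4 × (1 + 0.0869 × 18.7) / [18.7 × (0.454 × 9.29 − 0.0869) − 1] = 71.93 / 76.25 = 0.9433 mg/L.

S ≈ 0.943 mg/L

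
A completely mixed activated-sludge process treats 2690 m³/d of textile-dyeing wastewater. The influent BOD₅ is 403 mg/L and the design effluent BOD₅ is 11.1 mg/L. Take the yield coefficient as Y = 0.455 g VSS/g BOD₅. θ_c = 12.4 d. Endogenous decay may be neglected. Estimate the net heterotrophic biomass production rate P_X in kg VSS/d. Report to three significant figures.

Since k_d ≈ 0, Y_obs = Y = 0.455 g VSS/g BOD₅.
ΔS = 403 − 11.1 = 391.9 mg/L, so the substrate removal rate is 2690 × 391.9/1000 = 1054 kg BOD₅/d.
So the net sludge growth is P_X = 0.4550 × 1054 = 479.7 kg VSS/d.

P_X ≈ 480 kg VSS/d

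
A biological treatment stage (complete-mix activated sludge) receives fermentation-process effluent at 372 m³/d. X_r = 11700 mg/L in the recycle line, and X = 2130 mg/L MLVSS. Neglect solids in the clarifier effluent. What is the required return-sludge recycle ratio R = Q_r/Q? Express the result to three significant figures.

R ≈ 0.223

Solids balance on the clarifier gives (1+R)X = R·X_r, so R = X/(X_r − X) = 2130 / (11700 − 2130) = 0.2226.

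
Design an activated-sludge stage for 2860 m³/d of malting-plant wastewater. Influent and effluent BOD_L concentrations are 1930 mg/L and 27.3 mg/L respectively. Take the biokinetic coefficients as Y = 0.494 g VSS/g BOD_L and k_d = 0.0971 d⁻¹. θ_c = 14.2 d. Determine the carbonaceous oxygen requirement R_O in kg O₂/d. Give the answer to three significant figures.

R_O ≈ 3840 kg O₂/d

Observed yield with endogenous decay: Y_obs = Y / (1 + k_d·θ_c) = 0.494 / (1 + 0.0971 × 14.2) = 0.494 / 2.379 = 0.2077 g VSS/g BOD_L.
ΔS = 1930 − 27.3 = 1903 mg/L, so the substrate removal rate is 2860 × 1903/1000 = 5442 kg BOD_L/d.
Net sludge production P_X = 0.2077 × 5442 = 1130 kg VSS/d.
R_O = Q·(S₀ − S) − 1.42·P_X = 5442 − 1.42 × 1130 = 3837 kg O₂/d.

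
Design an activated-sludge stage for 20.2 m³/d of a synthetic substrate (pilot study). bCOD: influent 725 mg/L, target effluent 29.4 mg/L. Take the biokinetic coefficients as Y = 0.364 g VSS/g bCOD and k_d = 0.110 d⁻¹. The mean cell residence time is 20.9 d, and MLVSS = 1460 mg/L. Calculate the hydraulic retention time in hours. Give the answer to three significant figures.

τ ≈ 26.4 h

Steady-state biomass mass balance: V·X·(1 + k_d·θ_c) = Y·Q·(S₀ − S)·θ_c, so V = 0.364 × 20.2 × (725 − 29.4) × 20.9 / [1460 × (1 + 0.110 × 20.9)] = 1.07×10^5 / 4817 = 22.19 m³.
τ = V/Q = 22.19/20.2 = 1.099 d, or 26.37 h.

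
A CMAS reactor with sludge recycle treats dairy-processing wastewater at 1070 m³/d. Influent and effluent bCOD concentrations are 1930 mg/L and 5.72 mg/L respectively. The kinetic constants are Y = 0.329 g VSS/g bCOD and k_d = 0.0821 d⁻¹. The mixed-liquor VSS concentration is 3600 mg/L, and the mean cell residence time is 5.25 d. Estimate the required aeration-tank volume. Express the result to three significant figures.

V ≈ 690 m³

From the SRT design equation V = Y Q (S₀−S) θ_c / [X (1 + k_d θ_c)] = 0.329 × 1070 × (1930 − 5.72) × 5.25 / [3600 × (1 + 0.0821 × 5.25)] = 3.56×10^6 / 5152 = 690.3 m³.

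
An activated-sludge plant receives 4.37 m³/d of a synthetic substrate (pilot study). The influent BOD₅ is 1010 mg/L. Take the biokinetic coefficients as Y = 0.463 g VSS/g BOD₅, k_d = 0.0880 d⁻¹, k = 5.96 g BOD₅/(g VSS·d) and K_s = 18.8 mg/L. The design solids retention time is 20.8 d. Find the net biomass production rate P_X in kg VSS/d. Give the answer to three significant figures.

For a completely mixed reactor with recycle the Lawrence–McCarty relation gives S = K_s·(1 + k_d·θ_c) / [θ_c·(Y·k − k_d) − 1] = 18.8 × (1 + 0.0880 × 20.8) / [20.8 × (0.463 × 5.96 − 0.0880) − 1] = 53.21 / 54.57 = 0.9752 mg/L.
Y_obs = Y / (1 + k_d θ_c) = 0.463 / (1 + 0.0880 × 20.8) = 0.463 / 2.830 = 0.1636.
Mass of BOD₅ removed per day: Q(S₀ − S) = 4.37 × 1009 g/m³ = 4.409 kg/d.
Biomass produced: P_X = Y_obs·Q·ΔS = 0.1636 × 4.409 ≈ 0.7213 kg VSS/d.

P_X ≈ 0.721 kg VSS/d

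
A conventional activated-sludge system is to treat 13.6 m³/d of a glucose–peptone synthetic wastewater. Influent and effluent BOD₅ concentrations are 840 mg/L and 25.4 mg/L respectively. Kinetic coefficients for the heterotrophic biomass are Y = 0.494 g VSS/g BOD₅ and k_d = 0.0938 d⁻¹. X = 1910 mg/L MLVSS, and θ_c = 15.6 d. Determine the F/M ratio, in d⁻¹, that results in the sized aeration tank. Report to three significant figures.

From the SRT design equation V = Y Q (S₀−S) θ_c / [X (1 + k_d θ_c)] = 0.494 × 13.6 × (840 − 25.4) × 15.6 / [1910 × (1 + 0.0938 × 15.6)] = 8.54×10^4 / 4705 = 18.15 m³.
F/M = Q·S₀ / (V·X) = 13.6 × 840 / (18.15 × 1910) = 0.3296 g BOD₅·(g VSS·d)⁻¹.

F/M ≈ 0.330 d⁻¹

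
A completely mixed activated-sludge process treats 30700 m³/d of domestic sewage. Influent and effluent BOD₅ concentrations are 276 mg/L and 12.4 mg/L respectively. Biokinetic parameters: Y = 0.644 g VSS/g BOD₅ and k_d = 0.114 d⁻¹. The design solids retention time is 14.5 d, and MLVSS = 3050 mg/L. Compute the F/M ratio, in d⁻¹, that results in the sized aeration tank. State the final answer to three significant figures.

From the SRT design equation V = Y Q (S₀−S) θ_c / [X (1 + k_d θ_c)] = 0.644 × 30700 × (276 − 12.4) × 14.5 / [3050 × (1 + 0.114 × 14.5)] = 7.56×10^7 / 8092 = 9339 m³.
Food-to-microorganism ratio F/M = Q S₀ / (V X) = 30700 × 276 / (9339 × 3050) = 0.2975 d⁻¹.

F/M ≈ 0.297 d⁻¹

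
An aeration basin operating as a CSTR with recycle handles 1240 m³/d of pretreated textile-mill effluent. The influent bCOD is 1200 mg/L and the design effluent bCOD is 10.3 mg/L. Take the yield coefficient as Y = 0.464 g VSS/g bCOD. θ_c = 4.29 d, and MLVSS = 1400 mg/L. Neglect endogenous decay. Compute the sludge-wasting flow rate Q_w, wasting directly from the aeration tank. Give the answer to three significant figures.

With k_d = 0 the design equation reduces to V = Y Q (S₀−S) θ_c / X = 0.464 × 1240 × (1200 − 10.3) × 4.29 / 1400 = 2098 m³.
Wasting from the aeration tank: Q_w = V / θ_c = 2098 / 4.29 = 488.9 m³/d.

Q_w ≈ 489 m³/d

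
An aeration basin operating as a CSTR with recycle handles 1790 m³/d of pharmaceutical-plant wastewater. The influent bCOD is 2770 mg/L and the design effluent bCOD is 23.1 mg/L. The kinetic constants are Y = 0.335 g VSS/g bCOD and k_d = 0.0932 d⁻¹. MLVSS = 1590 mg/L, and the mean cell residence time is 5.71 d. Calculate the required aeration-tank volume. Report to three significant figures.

Rearranging the biomass balance for a CMAS with decay, V = Y·Q·ΔS·θ_c / [X·(1+k_d θ_c)] = 0.335 × 1790 × (2770 − 23.1) × 5.71 / [1590 × (1 + 0.0932 × 5.71)] = 9.41×10^6 / 2436 = 3861 m³.

V ≈ 3860 m³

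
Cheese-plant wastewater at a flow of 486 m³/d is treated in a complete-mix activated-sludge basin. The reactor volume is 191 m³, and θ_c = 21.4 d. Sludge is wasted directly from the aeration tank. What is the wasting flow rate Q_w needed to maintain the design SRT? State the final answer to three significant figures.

With mixed-liquor wasting, θ_c = V/Q_w, so Q_w = V/θ_c = 191.0/21.4 = 8.925 m³/d.

Q_w ≈ 8.93 m³/d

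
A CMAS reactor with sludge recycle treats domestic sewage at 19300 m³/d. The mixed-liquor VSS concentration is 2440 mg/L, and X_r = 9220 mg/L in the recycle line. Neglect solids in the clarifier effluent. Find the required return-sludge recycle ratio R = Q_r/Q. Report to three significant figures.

Mass balance around the secondary clarifier (neglecting effluent solids): R = X / (X_r − X) = 2440 / (9220 − 2440) = 0.3599.

R ≈ 0.360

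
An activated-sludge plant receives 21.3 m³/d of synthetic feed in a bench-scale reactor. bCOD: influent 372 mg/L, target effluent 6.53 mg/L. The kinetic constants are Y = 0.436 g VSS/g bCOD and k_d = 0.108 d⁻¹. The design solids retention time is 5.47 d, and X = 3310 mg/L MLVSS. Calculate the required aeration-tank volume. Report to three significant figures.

V ≈ 3.53 m³

Steady-state biomass mass balance: V·X·(1 + k_d·θ_c) = Y·Q·(S₀ − S)·θ_c, so V = 0.436 × 21.3 × (372 − 6.53) × 5.47 / [3310 × (1 + 0.108 × 5.47)] = 1.86×10^4 / 5265 = 3.526 m³.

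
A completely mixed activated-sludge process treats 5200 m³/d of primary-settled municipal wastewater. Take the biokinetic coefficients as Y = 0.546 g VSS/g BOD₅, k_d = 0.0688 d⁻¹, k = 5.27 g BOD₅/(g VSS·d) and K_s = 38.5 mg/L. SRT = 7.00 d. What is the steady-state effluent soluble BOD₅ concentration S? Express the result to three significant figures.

S ≈ 3.06 mg/L

From the Monod/SRT balance for a CMAS, S = K_s·(1+k_d θ_c)/[θ_c·(Y k − k_d) − 1] = 38.5 × (1 + 0.0688 × 7.00) / [7.00 × (0.546 × 5.27 − 0.0688) − 1] = 57.04 / 18.66 = 3.057 mg/L.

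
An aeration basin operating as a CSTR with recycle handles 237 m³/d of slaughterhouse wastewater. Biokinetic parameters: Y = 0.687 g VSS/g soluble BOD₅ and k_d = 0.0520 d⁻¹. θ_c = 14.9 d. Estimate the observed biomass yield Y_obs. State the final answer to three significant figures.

Correct the yield for decay: Y_obs = Y/(1 + k_d θ_c) = 0.687 / (1 + 0.0520 × 14.9) = 0.687 / 1.775 = 0.3871.

Y_obs ≈ 0.387 g VSS/g soluble BOD₅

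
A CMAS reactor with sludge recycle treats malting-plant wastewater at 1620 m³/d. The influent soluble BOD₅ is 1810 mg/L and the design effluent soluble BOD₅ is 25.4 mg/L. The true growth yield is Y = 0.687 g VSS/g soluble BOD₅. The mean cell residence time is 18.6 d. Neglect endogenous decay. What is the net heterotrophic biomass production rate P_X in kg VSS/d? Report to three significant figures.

P_X ≈ 1990 kg VSS/d

Since k_d ≈ 0, Y_obs = Y = 0.687 g VSS/g soluble BOD₅.
Q·(S₀ − S) = 1620 × (1810 − 25.4) × 10⁻³ = 2891 kg/d removed.
P_X = Y_obs · Q(S₀ − S) = 0.6870 × 2891 = 1986 kg VSS/d.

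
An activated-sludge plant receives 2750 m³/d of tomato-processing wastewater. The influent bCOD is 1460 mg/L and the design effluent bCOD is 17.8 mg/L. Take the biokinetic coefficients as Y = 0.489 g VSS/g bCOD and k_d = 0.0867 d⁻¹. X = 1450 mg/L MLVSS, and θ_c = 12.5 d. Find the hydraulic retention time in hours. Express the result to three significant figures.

From the SRT design equation V = Y Q (S₀−S) θ_c / [X (1 + k_d θ_c)] = 0.489 × 2750 × (1460 − 17.8) × 12.5 / [1450 × (1 + 0.0867 × 12.5)] = 2.42×10^7 / 3021 = 8023 m³.
Hydraulic retention time τ = V/Q = 8023 / 2750 = 2.918 d = 70.02 h.

τ ≈ 70.0 h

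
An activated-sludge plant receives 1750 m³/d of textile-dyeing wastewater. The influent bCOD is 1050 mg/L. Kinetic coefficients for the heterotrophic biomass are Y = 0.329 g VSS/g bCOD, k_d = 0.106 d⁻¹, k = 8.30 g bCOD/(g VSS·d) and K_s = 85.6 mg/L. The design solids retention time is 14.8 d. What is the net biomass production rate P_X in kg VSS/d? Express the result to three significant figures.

For a completely mixed reactor with recycle the Lawrence–McCarty relation gives S = K_s·(1 + k_d·θ_c) / [θ_c·(Y·k − k_d) − 1] = 85.6 × (1 + 0.106 × 14.8) / [14.8 × (0.329 × 8.30 − 0.106) − 1] = 219.9 / 37.85 = 5.810 mg/L.
The observed yield is Y_obs = Y/(1 + k_d·θ_c) = 0.329 / (1 + 0.106 × 14.8) = 0.329 / 2.569 = 0.1281 g VSS per g bCOD removed.
Substrate removed = Q·(S₀ − S) = 1750 m³/d × (1050 − 5.81) g/m³ = 1.83×10^6 g/d = 1827 kg/d.
Net biomass production P_X = Y_obs × Q·(S₀ − S) = 0.1281 × 1827 = 234.0 kg VSS/d.

P_X ≈ 234 kg VSS/d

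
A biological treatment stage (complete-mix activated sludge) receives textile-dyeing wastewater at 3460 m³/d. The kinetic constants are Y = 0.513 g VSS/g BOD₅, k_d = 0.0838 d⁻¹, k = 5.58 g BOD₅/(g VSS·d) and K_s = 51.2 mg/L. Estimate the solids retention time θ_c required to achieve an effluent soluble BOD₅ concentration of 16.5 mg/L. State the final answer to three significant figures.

At the target effluent, Y k S/(K_s+S) = 0.513×5.58×16.5/67.70 = 0.6977 d⁻¹.
1/θ_c = 0.6977 − 0.0838 = 0.6139 d⁻¹, so θ_c = 1.629 d.

θ_c ≈ 1.63 d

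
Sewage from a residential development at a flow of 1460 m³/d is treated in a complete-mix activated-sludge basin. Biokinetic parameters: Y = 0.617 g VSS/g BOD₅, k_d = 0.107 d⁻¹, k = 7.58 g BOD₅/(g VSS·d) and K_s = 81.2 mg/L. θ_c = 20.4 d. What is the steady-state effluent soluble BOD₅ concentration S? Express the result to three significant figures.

S ≈ 2.80 mg/L

From the Monod/SRT balance for a CMAS, S = K_s·(1+k_d θ_c)/[θ_c·(Y k − k_d) − 1] = 81.2 × (1 + 0.107 × 20.4) / [20.4 × (0.617 × 7.58 − 0.107) − 1] = 258.4 / 92.23 = 2.802 mg/L.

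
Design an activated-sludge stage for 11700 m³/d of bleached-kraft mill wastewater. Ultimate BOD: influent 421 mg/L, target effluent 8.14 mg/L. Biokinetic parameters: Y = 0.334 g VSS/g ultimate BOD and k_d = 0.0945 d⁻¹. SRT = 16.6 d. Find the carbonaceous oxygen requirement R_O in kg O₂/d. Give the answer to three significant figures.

The observed yield is Y_obs = Y/(1 + k_d·θ_c) = 0.334 / (1 + 0.0945 × 16.6) = 0.334 / 2.569 = 0.1300 g VSS per g ultimate BOD removed.
Mass of ultimate BOD removed per day: Q(S₀ − S) = 11700 × 412.9 g/m³ = 4830 kg/d.
P_X = Y_obs·Q·(S₀ − S) = 0.1300 × 4830 = 628.1 kg VSS/d.
R_O = Q·(S₀ − S) − 1.42·P_X = 4830 − 1.42 × 628.1 = 3939 kg O₂/d.

R_O ≈ 3940 kg O₂/d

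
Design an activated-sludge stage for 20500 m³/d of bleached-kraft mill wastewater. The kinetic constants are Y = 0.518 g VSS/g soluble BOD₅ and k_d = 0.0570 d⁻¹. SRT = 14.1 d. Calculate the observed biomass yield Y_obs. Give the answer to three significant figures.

Y_obs ≈ 0.287 g VSS/g soluble BOD₅

Observed yield with endogenous decay: Y_obs = Y / (1 + k_d·θ_c) = 0.518 / (1 + 0.0570 × 14.1) = 0.518 / 1.804 = 0.2872 g VSS/g soluble BOD₅.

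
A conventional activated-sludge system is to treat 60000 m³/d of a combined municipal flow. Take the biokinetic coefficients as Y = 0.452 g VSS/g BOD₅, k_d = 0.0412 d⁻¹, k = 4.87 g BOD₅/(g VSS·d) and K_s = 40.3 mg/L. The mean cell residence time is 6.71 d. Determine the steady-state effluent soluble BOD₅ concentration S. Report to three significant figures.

For a completely mixed reactor with recycle the Lawrence–McCarty relation gives S = K_s·(1 + k_d·θ_c) / [θ_c·(Y·k − k_d) − 1] = 40.3 × (1 + 0.0412 × 6.71) / [6.71 × (0.452 × 4.87 − 0.0412) − 1] = 51.44 / 13.49 = 3.812 mg/L.

S ≈ 3.81 mg/L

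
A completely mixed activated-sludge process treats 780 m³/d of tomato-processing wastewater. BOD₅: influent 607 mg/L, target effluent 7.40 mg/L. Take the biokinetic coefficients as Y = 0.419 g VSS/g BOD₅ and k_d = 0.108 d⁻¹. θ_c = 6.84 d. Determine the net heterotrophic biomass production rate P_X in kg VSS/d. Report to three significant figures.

Y_obs = Y / (1 + k_d θ_c) = 0.419 / (1 + 0.108 × 6.84) = 0.419 / 1.739 = 0.2410.
Substrate removed = Q·(S₀ − S) = 780 m³/d × (607 − 7.40) g/m³ = 4.68×10^5 g/d = 467.7 kg/d.
So the net sludge growth is P_X = 0.2410 × 467.7 = 112.7 kg VSS/d.

P_X ≈ 113 kg VSS/d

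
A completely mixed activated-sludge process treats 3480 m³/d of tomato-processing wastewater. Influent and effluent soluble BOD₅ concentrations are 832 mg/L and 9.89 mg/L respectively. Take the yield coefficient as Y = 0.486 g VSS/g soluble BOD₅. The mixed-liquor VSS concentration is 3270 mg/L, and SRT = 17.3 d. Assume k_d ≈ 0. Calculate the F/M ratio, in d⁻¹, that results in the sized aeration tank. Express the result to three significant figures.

Biomass mass balance (decay neglected): V·X = Y·Q·(S₀ − S)·θ_c, so V = 0.486 × 3480 × (832 − 9.89) × 17.3 / 3270 = 7356 m³.
F/M = Q·S₀ / (V·X) = 3480 × 832 / (7356 × 3270) = 0.1204 g soluble BOD₅·(g VSS·d)⁻¹.

F/M ≈ 0.120 d⁻¹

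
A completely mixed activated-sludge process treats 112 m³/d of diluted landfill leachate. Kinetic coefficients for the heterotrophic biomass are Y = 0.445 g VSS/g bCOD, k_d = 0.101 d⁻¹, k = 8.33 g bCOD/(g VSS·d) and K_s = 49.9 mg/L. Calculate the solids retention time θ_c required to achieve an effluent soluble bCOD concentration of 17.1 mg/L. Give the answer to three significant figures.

From 1/θ_c = Y·k·S/(K_s + S) − k_d: Y·k·S/(K_s+S) = 0.445 × 8.33 × 17.1 / (49.9 + 17.1) = 0.9461 d⁻¹.
Then 1/θ_c = μ − k_d = 0.9461 − 0.101 = 0.8451 d⁻¹, giving θ_c = 1.183 d.

θ_c ≈ 1.18 d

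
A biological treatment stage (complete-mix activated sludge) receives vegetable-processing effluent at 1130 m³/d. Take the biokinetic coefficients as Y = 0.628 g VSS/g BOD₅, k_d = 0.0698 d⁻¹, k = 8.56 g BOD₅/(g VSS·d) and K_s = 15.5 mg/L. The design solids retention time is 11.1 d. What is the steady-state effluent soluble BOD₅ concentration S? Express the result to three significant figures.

S ≈ 0.475 mg/L

Effluent substrate depends only on kinetics and SRT: S = K_s(1 + k_d θ_c) / [θ_c(Yk − k_d) − 1] = 15.5 × (1 + 0.0698 × 11.1) / [11.1 × (0.628 × 8.56 − 0.0698) − 1] = 27.51 / 57.90 = 0.4752 mg/L.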